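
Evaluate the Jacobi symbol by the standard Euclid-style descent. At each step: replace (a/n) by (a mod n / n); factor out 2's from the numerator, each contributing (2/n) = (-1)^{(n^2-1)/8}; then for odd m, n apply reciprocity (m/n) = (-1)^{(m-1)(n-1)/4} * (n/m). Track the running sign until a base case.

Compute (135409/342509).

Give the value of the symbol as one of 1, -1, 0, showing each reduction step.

reciprocity: (135409/342509) = +1·(342509/135409) since 135409 mod 4 = 1, 342509 mod 4 = 1; sign now +1
(342509/135409) = (71691/135409)   [reduce mod 135409]
reciprocity: (71691/135409) = +1·(135409/71691) since 71691 mod 4 = 3, 135409 mod 4 = 1; sign now +1
(135409/71691) = (63718/71691)   [reduce mod 71691]
63718 = 2^1·31859; (2/71691) = -1 since 71691 mod 8 = 3, so (63718/71691) = (-1)^1·(31859/71691); sign now -1
reciprocity: (31859/71691) = -1·(71691/31859) since 31859 mod 4 = 3, 71691 mod 4 = 3; sign now +1
(71691/31859) = (7973/31859)   [reduce mod 31859]
reciprocity: (7973/31859) = +1·(31859/7973) since 7973 mod 4 = 1, 31859 mod 4 = 3; sign now +1
(31859/7973) = (7940/7973)   [reduce mod 7973]
7940 = 2^2·1985; (2/7973) = -1 since 7973 mod 8 = 5, so (7940/7973) = (-1)^2·(1985/7973); sign now +1
reciprocity: (1985/7973) = +1·(7973/1985) since 1985 mod 4 = 1, 7973 mod 4 = 1; sign now +1
(7973/1985) = (33/1985)   [reduce mod 1985]
reciprocity: (33/1985) = +1·(1985/33) since 33 mod 4 = 1, 1985 mod 4 = 1; sign now +1
(1985/33) = (5/33)   [reduce mod 33]
reciprocity: (5/33) = +1·(33/5) since 5 mod 4 = 1, 33 mod 4 = 1; sign now +1
(33/5) = (3/5)   [reduce mod 5]
reciprocity: (3/5) = +1·(5/3) since 3 mod 4 = 3, 5 mod 4 = 1; sign now +1
(5/3) = (2/3)   [reduce mod 3]
2 = 2^1·1; (2/3) = -1 since 3 mod 8 = 3, so (2/3) = (-1)^1·(1/3); sign now -1
(1/3) = 1; final value = sign = -1

-1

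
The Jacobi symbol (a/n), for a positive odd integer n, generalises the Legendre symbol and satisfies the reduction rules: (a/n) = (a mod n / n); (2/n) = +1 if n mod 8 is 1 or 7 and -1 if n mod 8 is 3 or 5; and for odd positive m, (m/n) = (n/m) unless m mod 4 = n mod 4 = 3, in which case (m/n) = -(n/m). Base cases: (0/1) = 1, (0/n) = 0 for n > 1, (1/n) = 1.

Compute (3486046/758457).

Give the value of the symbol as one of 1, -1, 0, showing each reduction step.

1

(3486046/758457): 3486046 mod 758457 = 452218, so (3486046/758457) = (452218/758457)
factor out 2^1: 452218 = 2^1·226109; with 758457 mod 8 = 1, (2/758457) = +1; sign now +1; continue with (226109/758457)
flip (226109/758457) -> (758457/226109): both odd, 226109 mod 4 = 1, 758457 mod 4 = 1, so the flip contributes +1; sign now +1
(758457/226109): 758457 mod 226109 = 80130, so (758457/226109) = (80130/226109)
factor out 2^1: 80130 = 2^1·40065; with 226109 mod 8 = 5, (2/226109) = -1; sign now -1; continue with (40065/226109)
flip (40065/226109) -> (226109/40065): both odd, 40065 mod 4 = 1, 226109 mod 4 = 1, so the flip contributes +1; sign now -1
(226109/40065): 226109 mod 40065 = 25784, so (226109/40065) = (25784/40065)
factor out 2^3: 25784 = 2^3·3223; with 40065 mod 8 = 1, (2/40065) = +1; sign now -1; continue with (3223/40065)
flip (3223/40065) -> (40065/3223): both odd, 3223 mod 4 = 3, 40065 mod 4 = 1, so the flip contributes +1; sign now -1
(40065/3223): 40065 mod 3223 = 1389, so (40065/3223) = (1389/3223)
flip (1389/3223) -> (3223/1389): both odd, 1389 mod 4 = 1, 3223 mod 4 = 3, so the flip contributes +1; sign now -1
(3223/1389): 3223 mod 1389 = 445, so (3223/1389) = (445/1389)
flip (445/1389) -> (1389/445): both odd, 445 mod 4 = 1, 1389 mod 4 = 1, so the flip contributes +1; sign now -1
(1389/445): 1389 mod 445 = 54, so (1389/445) = (54/445)
factor out 2^1: 54 = 2^1·27; with 445 mod 8 = 5, (2/445) = -1; sign now +1; continue with (27/445)
flip (27/445) -> (445/27): both odd, 27 mod 4 = 3, 445 mod 4 = 1, so the flip contributes +1; sign now +1
(445/27): 445 mod 27 = 13, so (445/27) = (13/27)
flip (13/27) -> (27/13): both odd, 13 mod 4 = 1, 27 mod 4 = 3, so the flip contributes +1; sign now +1
(27/13): 27 mod 13 = 1, so (27/13) = (1/13)
reached (1/13) = 1, so the symbol is +1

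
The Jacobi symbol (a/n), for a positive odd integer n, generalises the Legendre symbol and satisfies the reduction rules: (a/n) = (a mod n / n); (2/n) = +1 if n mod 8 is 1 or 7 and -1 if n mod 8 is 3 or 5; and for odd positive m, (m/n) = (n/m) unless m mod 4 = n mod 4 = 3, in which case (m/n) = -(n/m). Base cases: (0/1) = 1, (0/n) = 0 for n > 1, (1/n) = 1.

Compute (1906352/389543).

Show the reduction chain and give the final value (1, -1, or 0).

0

(1906352/389543): 1906352 mod 389543 = 348180, so (1906352/389543) = (348180/389543)
factor out 2^2: 348180 = 2^2·87045; with 389543 mod 8 = 7, (2/389543) = +1; sign now +1; continue with (87045/389543)
flip (87045/389543) -> (389543/87045): both odd, 87045 mod 4 = 1, 389543 mod 4 = 3, so the flip contributes +1; sign now +1
(389543/87045): 389543 mod 87045 = 41363, so (389543/87045) = (41363/87045)
flip (41363/87045) -> (87045/41363): both odd, 41363 mod 4 = 3, 87045 mod 4 = 1, so the flip contributes +1; sign now +1
(87045/41363): 87045 mod 41363 = 4319, so (87045/41363) = (4319/41363)
flip (4319/41363) -> (41363/4319): both odd, 4319 mod 4 = 3, 41363 mod 4 = 3, so the flip contributes -1; sign now -1
(41363/4319): 41363 mod 4319 = 2492, so (41363/4319) = (2492/4319)
factor out 2^2: 2492 = 2^2·623; with 4319 mod 8 = 7, (2/4319) = +1; sign now -1; continue with (623/4319)
flip (623/4319) -> (4319/623): both odd, 623 mod 4 = 3, 4319 mod 4 = 3, so the flip contributes -1; sign now +1
(4319/623): 4319 mod 623 = 581, so (4319/623) = (581/623)
flip (581/623) -> (623/581): both odd, 581 mod 4 = 1, 623 mod 4 = 3, so the flip contributes +1; sign now +1
(623/581): 623 mod 581 = 42, so (623/581) = (42/581)
factor out 2^1: 42 = 2^1·21; with 581 mod 8 = 5, (2/581) = -1; sign now -1; continue with (21/581)
flip (21/581) -> (581/21): both odd, 21 mod 4 = 1, 581 mod 4 = 1, so the flip contributes +1; sign now -1
(581/21): 581 mod 21 = 14, so (581/21) = (14/21)
factor out 2^1: 14 = 2^1·7; with 21 mod 8 = 5, (2/21) = -1; sign now +1; continue with (7/21)
flip (7/21) -> (21/7): both odd, 7 mod 4 = 3, 21 mod 4 = 1, so the flip contributes +1; sign now +1
(21/7): 21 mod 7 = 0, so (21/7) = (0/7)
reached (0/7); gcd(a, n) > 1, so (0/7) = 0 and the symbol is 0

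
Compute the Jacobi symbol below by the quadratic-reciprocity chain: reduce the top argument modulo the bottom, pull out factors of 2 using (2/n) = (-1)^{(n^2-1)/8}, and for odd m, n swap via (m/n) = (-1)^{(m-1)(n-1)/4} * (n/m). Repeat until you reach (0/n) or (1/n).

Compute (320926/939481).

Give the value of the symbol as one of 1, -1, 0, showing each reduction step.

factor out 2^1: 320926 = 2^1·160463; with 939481 mod 8 = 1, (2/939481) = +1; sign now +1; continue with (160463/939481)
flip (160463/939481) -> (939481/160463): both odd, 160463 mod 4 = 3, 939481 mod 4 = 1, so the flip contributes +1; sign now +1
(939481/160463): 939481 mod 160463 = 137166, so (939481/160463) = (137166/160463)
factor out 2^1: 137166 = 2^1·68583; with 160463 mod 8 = 7, (2/160463) = +1; sign now +1; continue with (68583/160463)
flip (68583/160463) -> (160463/68583): both odd, 68583 mod 4 = 3, 160463 mod 4 = 3, so the flip contributes -1; sign now -1
(160463/68583): 160463 mod 68583 = 23297, so (160463/68583) = (23297/68583)
flip (23297/68583) -> (68583/23297): both odd, 23297 mod 4 = 1, 68583 mod 4 = 3, so the flip contributes +1; sign now -1
(68583/23297): 68583 mod 23297 = 21989, so (68583/23297) = (21989/23297)
flip (21989/23297) -> (23297/21989): both odd, 21989 mod 4 = 1, 23297 mod 4 = 1, so the flip contributes +1; sign now -1
(23297/21989): 23297 mod 21989 = 1308, so (23297/21989) = (1308/21989)
factor out 2^2: 1308 = 2^2·327; with 21989 mod 8 = 5, (2/21989) = -1; sign now -1; continue with (327/21989)
flip (327/21989) -> (21989/327): both odd, 327 mod 4 = 3, 21989 mod 4 = 1, so the flip contributes +1; sign now -1
(21989/327): 21989 mod 327 = 80, so (21989/327) = (80/327)
factor out 2^4: 80 = 2^4·5; with 327 mod 8 = 7, (2/327) = +1; sign now -1; continue with (5/327)
flip (5/327) -> (327/5): both odd, 5 mod 4 = 1, 327 mod 4 = 3, so the flip contributes +1; sign now -1
(327/5): 327 mod 5 = 2, so (327/5) = (2/5)
factor out 2^1: 2 = 2^1·1; with 5 mod 8 = 5, (2/5) = -1; sign now +1; continue with (1/5)
reached (1/5) = 1, so the symbol is +1

1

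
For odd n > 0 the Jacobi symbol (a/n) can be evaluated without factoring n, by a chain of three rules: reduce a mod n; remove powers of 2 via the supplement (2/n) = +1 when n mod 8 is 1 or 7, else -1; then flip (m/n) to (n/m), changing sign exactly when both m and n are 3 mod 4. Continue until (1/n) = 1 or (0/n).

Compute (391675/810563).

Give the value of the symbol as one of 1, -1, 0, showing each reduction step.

1

reciprocity: (391675/810563) = -1·(810563/391675) since 391675 mod 4 = 3, 810563 mod 4 = 3; sign now -1
(810563/391675) = (27213/391675)   [reduce mod 391675]
reciprocity: (27213/391675) = +1·(391675/27213) since 27213 mod 4 = 1, 391675 mod 4 = 3; sign now -1
(391675/27213) = (10693/27213)   [reduce mod 27213]
reciprocity: (10693/27213) = +1·(27213/10693) since 10693 mod 4 = 1, 27213 mod 4 = 1; sign now -1
(27213/10693) = (5827/10693)   [reduce mod 10693]
reciprocity: (5827/10693) = +1·(10693/5827) since 5827 mod 4 = 3, 10693 mod 4 = 1; sign now -1
(10693/5827) = (4866/5827)   [reduce mod 5827]
4866 = 2^1·2433; (2/5827) = -1 since 5827 mod 8 = 3, so (4866/5827) = (-1)^1·(2433/5827); sign now +1
reciprocity: (2433/5827) = +1·(5827/2433) since 2433 mod 4 = 1, 5827 mod 4 = 3; sign now +1
(5827/2433) = (961/2433)   [reduce mod 2433]
reciprocity: (961/2433) = +1·(2433/961) since 961 mod 4 = 1, 2433 mod 4 = 1; sign now +1
(2433/961) = (511/961)   [reduce mod 961]
reciprocity: (511/961) = +1·(961/511) since 511 mod 4 = 3, 961 mod 4 = 1; sign now +1
(961/511) = (450/511)   [reduce mod 511]
450 = 2^1·225; (2/511) = +1 since 511 mod 8 = 7, so (450/511) = (+1)^1·(225/511); sign now +1
reciprocity: (225/511) = +1·(511/225) since 225 mod 4 = 1, 511 mod 4 = 3; sign now +1
(511/225) = (61/225)   [reduce mod 225]
reciprocity: (61/225) = +1·(225/61) since 61 mod 4 = 1, 225 mod 4 = 1; sign now +1
(225/61) = (42/61)   [reduce mod 61]
42 = 2^1·21; (2/61) = -1 since 61 mod 8 = 5, so (42/61) = (-1)^1·(21/61); sign now -1
reciprocity: (21/61) = +1·(61/21) since 21 mod 4 = 1, 61 mod 4 = 1; sign now -1
(61/21) = (19/21)   [reduce mod 21]
reciprocity: (19/21) = +1·(21/19) since 19 mod 4 = 3, 21 mod 4 = 1; sign now -1
(21/19) = (2/19)   [reduce mod 19]
2 = 2^1·1; (2/19) = -1 since 19 mod 8 = 3, so (2/19) = (-1)^1·(1/19); sign now +1
(1/19) = 1; final value = sign = +1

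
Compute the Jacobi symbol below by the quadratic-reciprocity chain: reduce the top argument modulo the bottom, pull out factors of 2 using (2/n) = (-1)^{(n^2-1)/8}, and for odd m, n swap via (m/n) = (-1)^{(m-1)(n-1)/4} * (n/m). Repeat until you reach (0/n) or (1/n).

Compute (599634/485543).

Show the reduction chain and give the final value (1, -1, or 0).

(599634/485543): 599634 mod 485543 = 114091, so (599634/485543) = (114091/485543)
flip (114091/485543) -> (485543/114091): both odd, 114091 mod 4 = 3, 485543 mod 4 = 3, so the flip contributes -1; sign now -1
(485543/114091): 485543 mod 114091 = 29179, so (485543/114091) = (29179/114091)
flip (29179/114091) -> (114091/29179): both odd, 29179 mod 4 = 3, 114091 mod 4 = 3, so the flip contributes -1; sign now +1
(114091/29179): 114091 mod 29179 = 26554, so (114091/29179) = (26554/29179)
factor out 2^1: 26554 = 2^1·13277; with 29179 mod 8 = 3, (2/29179) = -1; sign now -1; continue with (13277/29179)
flip (13277/29179) -> (29179/13277): both odd, 13277 mod 4 = 1, 29179 mod 4 = 3, so the flip contributes +1; sign now -1
(29179/13277): 29179 mod 13277 = 2625, so (29179/13277) = (2625/13277)
flip (2625/13277) -> (13277/2625): both odd, 2625 mod 4 = 1, 13277 mod 4 = 1, so the flip contributes +1; sign now -1
(13277/2625): 13277 mod 2625 = 152, so (13277/2625) = (152/2625)
factor out 2^3: 152 = 2^3·19; with 2625 mod 8 = 1, (2/2625) = +1; sign now -1; continue with (19/2625)
flip (19/2625) -> (2625/19): both odd, 19 mod 4 = 3, 2625 mod 4 = 1, so the flip contributes +1; sign now -1
(2625/19): 2625 mod 19 = 3, so (2625/19) = (3/19)
flip (3/19) -> (19/3): both odd, 3 mod 4 = 3, 19 mod 4 = 3, so the flip contributes -1; sign now +1
(19/3): 19 mod 3 = 1, so (19/3) = (1/3)
reached (1/3) = 1, so the symbol is +1

1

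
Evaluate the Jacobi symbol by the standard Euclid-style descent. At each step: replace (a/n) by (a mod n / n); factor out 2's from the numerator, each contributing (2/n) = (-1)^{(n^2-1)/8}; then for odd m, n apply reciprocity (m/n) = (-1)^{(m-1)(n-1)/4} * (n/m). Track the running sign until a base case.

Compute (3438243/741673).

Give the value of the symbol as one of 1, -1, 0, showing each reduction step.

-1

(3438243/741673) = (471551/741673)   [reduce mod 741673]
reciprocity: (471551/741673) = +1·(741673/471551) since 471551 mod 4 = 3, 741673 mod 4 = 1; sign now +1
(741673/471551) = (270122/471551)   [reduce mod 471551]
270122 = 2^1·135061; (2/471551) = +1 since 471551 mod 8 = 7, so (270122/471551) = (+1)^1·(135061/471551); sign now +1
reciprocity: (135061/471551) = +1·(471551/135061) since 135061 mod 4 = 1, 471551 mod 4 = 3; sign now +1
(471551/135061) = (66368/135061)   [reduce mod 135061]
66368 = 2^6·1037; (2/135061) = -1 since 135061 mod 8 = 5, so (66368/135061) = (-1)^6·(1037/135061); sign now +1
reciprocity: (1037/135061) = +1·(135061/1037) since 1037 mod 4 = 1, 135061 mod 4 = 1; sign now +1
(135061/1037) = (251/1037)   [reduce mod 1037]
reciprocity: (251/1037) = +1·(1037/251) since 251 mod 4 = 3, 1037 mod 4 = 1; sign now +1
(1037/251) = (33/251)   [reduce mod 251]
reciprocity: (33/251) = +1·(251/33) since 33 mod 4 = 1, 251 mod 4 = 3; sign now +1
(251/33) = (20/33)   [reduce mod 33]
20 = 2^2·5; (2/33) = +1 since 33 mod 8 = 1, so (20/33) = (+1)^2·(5/33); sign now +1
reciprocity: (5/33) = +1·(33/5) since 5 mod 4 = 1, 33 mod 4 = 1; sign now +1
(33/5) = (3/5)   [reduce mod 5]
reciprocity: (3/5) = +1·(5/3) since 3 mod 4 = 3, 5 mod 4 = 1; sign now +1
(5/3) = (2/3)   [reduce mod 3]
2 = 2^1·1; (2/3) = -1 since 3 mod 8 = 3, so (2/3) = (-1)^1·(1/3); sign now -1
(1/3) = 1; final value = sign = -1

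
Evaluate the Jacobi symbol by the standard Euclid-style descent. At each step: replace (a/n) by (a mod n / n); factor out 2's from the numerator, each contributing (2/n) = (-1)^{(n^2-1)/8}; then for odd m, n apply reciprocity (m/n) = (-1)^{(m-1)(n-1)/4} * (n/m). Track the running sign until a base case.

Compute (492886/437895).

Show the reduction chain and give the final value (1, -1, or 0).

1

(492886/437895): 492886 mod 437895 = 54991, so (492886/437895) = (54991/437895)
flip (54991/437895) -> (437895/54991): both odd, 54991 mod 4 = 3, 437895 mod 4 = 3, so the flip contributes -1; sign now -1
(437895/54991): 437895 mod 54991 = 52958, so (437895/54991) = (52958/54991)
factor out 2^1: 52958 = 2^1·26479; with 54991 mod 8 = 7, (2/54991) = +1; sign now -1; continue with (26479/54991)
flip (26479/54991) -> (54991/26479): both odd, 26479 mod 4 = 3, 54991 mod 4 = 3, so the flip contributes -1; sign now +1
(54991/26479): 54991 mod 26479 = 2033, so (54991/26479) = (2033/26479)
flip (2033/26479) -> (26479/2033): both odd, 2033 mod 4 = 1, 26479 mod 4 = 3, so the flip contributes +1; sign now +1
(26479/2033): 26479 mod 2033 = 50, so (26479/2033) = (50/2033)
factor out 2^1: 50 = 2^1·25; with 2033 mod 8 = 1, (2/2033) = +1; sign now +1; continue with (25/2033)
flip (25/2033) -> (2033/25): both odd, 25 mod 4 = 1, 2033 mod 4 = 1, so the flip contributes +1; sign now +1
(2033/25): 2033 mod 25 = 8, so (2033/25) = (8/25)
factor out 2^3: 8 = 2^3·1; with 25 mod 8 = 1, (2/25) = +1; sign now +1; continue with (1/25)
reached (1/25) = 1, so the symbol is +1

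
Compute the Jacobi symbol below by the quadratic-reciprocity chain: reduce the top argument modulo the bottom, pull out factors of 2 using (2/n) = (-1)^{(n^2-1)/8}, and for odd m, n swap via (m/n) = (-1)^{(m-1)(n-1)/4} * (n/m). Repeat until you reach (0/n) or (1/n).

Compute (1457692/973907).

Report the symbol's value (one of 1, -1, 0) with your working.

-1

(1457692/973907) = (483785/973907)   [reduce mod 973907]
reciprocity: (483785/973907) = +1·(973907/483785) since 483785 mod 4 = 1, 973907 mod 4 = 3; sign now +1
(973907/483785) = (6337/483785)   [reduce mod 483785]
reciprocity: (6337/483785) = +1·(483785/6337) since 6337 mod 4 = 1, 483785 mod 4 = 1; sign now +1
(483785/6337) = (2173/6337)   [reduce mod 6337]
reciprocity: (2173/6337) = +1·(6337/2173) since 2173 mod 4 = 1, 6337 mod 4 = 1; sign now +1
(6337/2173) = (1991/2173)   [reduce mod 2173]
reciprocity: (1991/2173) = +1·(2173/1991) since 1991 mod 4 = 3, 2173 mod 4 = 1; sign now +1
(2173/1991) = (182/1991)   [reduce mod 1991]
182 = 2^1·91; (2/1991) = +1 since 1991 mod 8 = 7, so (182/1991) = (+1)^1·(91/1991); sign now +1
reciprocity: (91/1991) = -1·(1991/91) since 91 mod 4 = 3, 1991 mod 4 = 3; sign now -1
(1991/91) = (80/91)   [reduce mod 91]
80 = 2^4·5; (2/91) = -1 since 91 mod 8 = 3, so (80/91) = (-1)^4·(5/91); sign now -1
reciprocity: (5/91) = +1·(91/5) since 5 mod 4 = 1, 91 mod 4 = 3; sign now -1
(91/5) = (1/5)   [reduce mod 5]
(1/5) = 1; final value = sign = -1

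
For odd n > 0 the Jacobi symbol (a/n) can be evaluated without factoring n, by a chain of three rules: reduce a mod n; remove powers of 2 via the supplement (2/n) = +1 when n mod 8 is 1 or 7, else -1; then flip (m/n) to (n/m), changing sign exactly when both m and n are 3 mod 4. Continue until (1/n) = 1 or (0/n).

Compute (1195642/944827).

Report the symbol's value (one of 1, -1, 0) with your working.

-1

(1195642/944827) = (250815/944827)   [reduce mod 944827]
reciprocity: (250815/944827) = -1·(944827/250815) since 250815 mod 4 = 3, 944827 mod 4 = 3; sign now -1
(944827/250815) = (192382/250815)   [reduce mod 250815]
192382 = 2^1·96191; (2/250815) = +1 since 250815 mod 8 = 7, so (192382/250815) = (+1)^1·(96191/250815); sign now -1
reciprocity: (96191/250815) = -1·(250815/96191) since 96191 mod 4 = 3, 250815 mod 4 = 3; sign now +1
(250815/96191) = (58433/96191)   [reduce mod 96191]
reciprocity: (58433/96191) = +1·(96191/58433) since 58433 mod 4 = 1, 96191 mod 4 = 3; sign now +1
(96191/58433) = (37758/58433)   [reduce mod 58433]
37758 = 2^1·18879; (2/58433) = +1 since 58433 mod 8 = 1, so (37758/58433) = (+1)^1·(18879/58433); sign now +1
reciprocity: (18879/58433) = +1·(58433/18879) since 18879 mod 4 = 3, 58433 mod 4 = 1; sign now +1
(58433/18879) = (1796/18879)   [reduce mod 18879]
1796 = 2^2·449; (2/18879) = +1 since 18879 mod 8 = 7, so (1796/18879) = (+1)^2·(449/18879); sign now +1
reciprocity: (449/18879) = +1·(18879/449) since 449 mod 4 = 1, 18879 mod 4 = 3; sign now +1
(18879/449) = (21/449)   [reduce mod 449]
reciprocity: (21/449) = +1·(449/21) since 21 mod 4 = 1, 449 mod 4 = 1; sign now +1
(449/21) = (8/21)   [reduce mod 21]
8 = 2^3·1; (2/21) = -1 since 21 mod 8 = 5, so (8/21) = (-1)^3·(1/21); sign now -1
(1/21) = 1; final value = sign = -1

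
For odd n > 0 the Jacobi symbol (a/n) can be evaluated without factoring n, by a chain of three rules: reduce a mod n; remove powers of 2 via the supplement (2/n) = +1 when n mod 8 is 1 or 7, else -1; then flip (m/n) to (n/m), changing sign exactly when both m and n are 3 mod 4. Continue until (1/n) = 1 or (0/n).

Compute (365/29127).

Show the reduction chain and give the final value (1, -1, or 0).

reciprocity: (365/29127) = +1·(29127/365) since 365 mod 4 = 1, 29127 mod 4 = 3; sign now +1
(29127/365) = (292/365)   [reduce mod 365]
292 = 2^2·73; (2/365) = -1 since 365 mod 8 = 5, so (292/365) = (-1)^2·(73/365); sign now +1
reciprocity: (73/365) = +1·(365/73) since 73 mod 4 = 1, 365 mod 4 = 1; sign now +1
(365/73) = (0/73)   [reduce mod 73]
(0/73) = 0   [gcd(a, n) > 1]; final value = 0

0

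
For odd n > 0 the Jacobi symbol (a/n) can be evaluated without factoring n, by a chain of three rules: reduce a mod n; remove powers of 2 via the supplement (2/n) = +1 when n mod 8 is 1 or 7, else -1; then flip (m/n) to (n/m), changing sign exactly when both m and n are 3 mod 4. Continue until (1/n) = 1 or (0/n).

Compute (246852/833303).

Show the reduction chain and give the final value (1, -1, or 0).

factor out 2^2: 246852 = 2^2·61713; with 833303 mod 8 = 7, (2/833303) = +1; sign now +1; continue with (61713/833303)
flip (61713/833303) -> (833303/61713): both odd, 61713 mod 4 = 1, 833303 mod 4 = 3, so the flip contributes +1; sign now +1
(833303/61713): 833303 mod 61713 = 31034, so (833303/61713) = (31034/61713)
factor out 2^1: 31034 = 2^1·15517; with 61713 mod 8 = 1, (2/61713) = +1; sign now +1; continue with (15517/61713)
flip (15517/61713) -> (61713/15517): both odd, 15517 mod 4 = 1, 61713 mod 4 = 1, so the flip contributes +1; sign now +1
(61713/15517): 61713 mod 15517 = 15162, so (61713/15517) = (15162/15517)
factor out 2^1: 15162 = 2^1·7581; with 15517 mod 8 = 5, (2/15517) = -1; sign now -1; continue with (7581/15517)
flip (7581/15517) -> (15517/7581): both odd, 7581 mod 4 = 1, 15517 mod 4 = 1, so the flip contributes +1; sign now -1
(15517/7581): 15517 mod 7581 = 355, so (15517/7581) = (355/7581)
flip (355/7581) -> (7581/355): both odd, 355 mod 4 = 3, 7581 mod 4 = 1, so the flip contributes +1; sign now -1
(7581/355): 7581 mod 355 = 126, so (7581/355) = (126/355)
factor out 2^1: 126 = 2^1·63; with 355 mod 8 = 3, (2/355) = -1; sign now +1; continue with (63/355)
flip (63/355) -> (355/63): both odd, 63 mod 4 = 3, 355 mod 4 = 3, so the flip contributes -1; sign now -1
(355/63): 355 mod 63 = 40, so (355/63) = (40/63)
factor out 2^3: 40 = 2^3·5; with 63 mod 8 = 7, (2/63) = +1; sign now -1; continue with (5/63)
flip (5/63) -> (63/5): both odd, 5 mod 4 = 1, 63 mod 4 = 3, so the flip contributes +1; sign now -1
(63/5): 63 mod 5 = 3, so (63/5) = (3/5)
flip (3/5) -> (5/3): both odd, 3 mod 4 = 3, 5 mod 4 = 1, so the flip contributes +1; sign now -1
(5/3): 5 mod 3 = 2, so (5/3) = (2/3)
factor out 2^1: 2 = 2^1·1; with 3 mod 8 = 3, (2/3) = -1; sign now +1; continue with (1/3)
reached (1/3) = 1, so the symbol is +1

1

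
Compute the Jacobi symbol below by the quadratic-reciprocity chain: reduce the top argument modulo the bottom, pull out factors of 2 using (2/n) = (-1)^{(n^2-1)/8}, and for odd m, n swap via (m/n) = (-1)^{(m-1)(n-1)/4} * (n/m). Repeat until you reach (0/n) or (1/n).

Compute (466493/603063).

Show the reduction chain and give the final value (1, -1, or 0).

flip (466493/603063) -> (603063/466493): both odd, 466493 mod 4 = 1, 603063 mod 4 = 3, so the flip contributes +1; sign now +1
(603063/466493): 603063 mod 466493 = 136570, so (603063/466493) = (136570/466493)
factor out 2^1: 136570 = 2^1·68285; with 466493 mod 8 = 5, (2/466493) = -1; sign now -1; continue with (68285/466493)
flip (68285/466493) -> (466493/68285): both odd, 68285 mod 4 = 1, 466493 mod 4 = 1, so the flip contributes +1; sign now -1
(466493/68285): 466493 mod 68285 = 56783, so (466493/68285) = (56783/68285)
flip (56783/68285) -> (68285/56783): both odd, 56783 mod 4 = 3, 68285 mod 4 = 1, so the flip contributes +1; sign now -1
(68285/56783): 68285 mod 56783 = 11502, so (68285/56783) = (11502/56783)
factor out 2^1: 11502 = 2^1·5751; with 56783 mod 8 = 7, (2/56783) = +1; sign now -1; continue with (5751/56783)
flip (5751/56783) -> (56783/5751): both odd, 5751 mod 4 = 3, 56783 mod 4 = 3, so the flip contributes -1; sign now +1
(56783/5751): 56783 mod 5751 = 5024, so (56783/5751) = (5024/5751)
factor out 2^5: 5024 = 2^5·157; with 5751 mod 8 = 7, (2/5751) = +1; sign now +1; continue with (157/5751)
flip (157/5751) -> (5751/157): both odd, 157 mod 4 = 1, 5751 mod 4 = 3, so the flip contributes +1; sign now +1
(5751/157): 5751 mod 157 = 99, so (5751/157) = (99/157)
flip (99/157) -> (157/99): both odd, 99 mod 4 = 3, 157 mod 4 = 1, so the flip contributes +1; sign now +1
(157/99): 157 mod 99 = 58, so (157/99) = (58/99)
factor out 2^1: 58 = 2^1·29; with 99 mod 8 = 3, (2/99) = -1; sign now -1; continue with (29/99)
flip (29/99) -> (99/29): both odd, 29 mod 4 = 1, 99 mod 4 = 3, so the flip contributes +1; sign now -1
(99/29): 99 mod 29 = 12, so (99/29) = (12/29)
factor out 2^2: 12 = 2^2·3; with 29 mod 8 = 5, (2/29) = -1; sign now -1; continue with (3/29)
flip (3/29) -> (29/3): both odd, 3 mod 4 = 3, 29 mod 4 = 1, so the flip contributes +1; sign now -1
(29/3): 29 mod 3 = 2, so (29/3) = (2/3)
factor out 2^1: 2 = 2^1·1; with 3 mod 8 = 3, (2/3) = -1; sign now +1; continue with (1/3)
reached (1/3) = 1, so the symbol is +1

1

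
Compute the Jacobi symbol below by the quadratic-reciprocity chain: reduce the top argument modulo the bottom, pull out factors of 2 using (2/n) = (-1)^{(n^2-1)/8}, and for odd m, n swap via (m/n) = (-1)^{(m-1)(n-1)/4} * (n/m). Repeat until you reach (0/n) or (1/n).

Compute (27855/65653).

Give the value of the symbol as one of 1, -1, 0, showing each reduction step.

-1

flip (27855/65653) -> (65653/27855): both odd, 27855 mod 4 = 3, 65653 mod 4 = 1, so the flip contributes +1; sign now +1
(65653/27855): 65653 mod 27855 = 9943, so (65653/27855) = (9943/27855)
flip (9943/27855) -> (27855/9943): both odd, 9943 mod 4 = 3, 27855 mod 4 = 3, so the flip contributes -1; sign now -1
(27855/9943): 27855 mod 9943 = 7969, so (27855/9943) = (7969/9943)
flip (7969/9943) -> (9943/7969): both odd, 7969 mod 4 = 1, 9943 mod 4 = 3, so the flip contributes +1; sign now -1
(9943/7969): 9943 mod 7969 = 1974, so (9943/7969) = (1974/7969)
factor out 2^1: 1974 = 2^1·987; with 7969 mod 8 = 1, (2/7969) = +1; sign now -1; continue with (987/7969)
flip (987/7969) -> (7969/987): both odd, 987 mod 4 = 3, 7969 mod 4 = 1, so the flip contributes +1; sign now -1
(7969/987): 7969 mod 987 = 73, so (7969/987) = (73/987)
flip (73/987) -> (987/73): both odd, 73 mod 4 = 1, 987 mod 4 = 3, so the flip contributes +1; sign now -1
(987/73): 987 mod 73 = 38, so (987/73) = (38/73)
factor out 2^1: 38 = 2^1·19; with 73 mod 8 = 1, (2/73) = +1; sign now -1; continue with (19/73)
flip (19/73) -> (73/19): both odd, 19 mod 4 = 3, 73 mod 4 = 1, so the flip contributes +1; sign now -1
(73/19): 73 mod 19 = 16, so (73/19) = (16/19)
factor out 2^4: 16 = 2^4·1; with 19 mod 8 = 3, (2/19) = -1; sign now -1; continue with (1/19)
reached (1/19) = 1, so the symbol is -1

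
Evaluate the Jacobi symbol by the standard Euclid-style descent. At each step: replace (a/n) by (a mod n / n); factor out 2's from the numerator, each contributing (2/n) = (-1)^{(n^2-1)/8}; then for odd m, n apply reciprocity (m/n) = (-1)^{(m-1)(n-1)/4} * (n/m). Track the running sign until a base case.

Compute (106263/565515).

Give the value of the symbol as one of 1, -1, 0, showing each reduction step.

0

flip (106263/565515) -> (565515/106263): both odd, 106263 mod 4 = 3, 565515 mod 4 = 3, so the flip contributes -1; sign now -1
(565515/106263): 565515 mod 106263 = 34200, so (565515/106263) = (34200/106263)
factor out 2^3: 34200 = 2^3·4275; with 106263 mod 8 = 7, (2/106263) = +1; sign now -1; continue with (4275/106263)
flip (4275/106263) -> (106263/4275): both odd, 4275 mod 4 = 3, 106263 mod 4 = 3, so the flip contributes -1; sign now +1
(106263/4275): 106263 mod 4275 = 3663, so (106263/4275) = (3663/4275)
flip (3663/4275) -> (4275/3663): both odd, 3663 mod 4 = 3, 4275 mod 4 = 3, so the flip contributes -1; sign now -1
(4275/3663): 4275 mod 3663 = 612, so (4275/3663) = (612/3663)
factor out 2^2: 612 = 2^2·153; with 3663 mod 8 = 7, (2/3663) = +1; sign now -1; continue with (153/3663)
flip (153/3663) -> (3663/153): both odd, 153 mod 4 = 1, 3663 mod 4 = 3, so the flip contributes +1; sign now -1
(3663/153): 3663 mod 153 = 144, so (3663/153) = (144/153)
factor out 2^4: 144 = 2^4·9; with 153 mod 8 = 1, (2/153) = +1; sign now -1; continue with (9/153)
flip (9/153) -> (153/9): both odd, 9 mod 4 = 1, 153 mod 4 = 1, so the flip contributes +1; sign now -1
(153/9): 153 mod 9 = 0, so (153/9) = (0/9)
reached (0/9); gcd(a, n) > 1, so (0/9) = 0 and the symbol is 0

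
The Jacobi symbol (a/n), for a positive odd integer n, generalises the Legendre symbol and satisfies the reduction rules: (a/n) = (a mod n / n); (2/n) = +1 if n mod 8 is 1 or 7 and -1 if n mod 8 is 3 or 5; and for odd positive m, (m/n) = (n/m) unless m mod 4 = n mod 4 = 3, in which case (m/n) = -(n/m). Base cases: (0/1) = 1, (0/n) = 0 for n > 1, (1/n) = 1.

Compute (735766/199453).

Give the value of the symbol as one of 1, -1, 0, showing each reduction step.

-1

(735766/199453) = (137407/199453)   [reduce mod 199453]
reciprocity: (137407/199453) = +1·(199453/137407) since 137407 mod 4 = 3, 199453 mod 4 = 1; sign now +1
(199453/137407) = (62046/137407)   [reduce mod 137407]
62046 = 2^1·31023; (2/137407) = +1 since 137407 mod 8 = 7, so (62046/137407) = (+1)^1·(31023/137407); sign now +1
reciprocity: (31023/137407) = -1·(137407/31023) since 31023 mod 4 = 3, 137407 mod 4 = 3; sign now -1
(137407/31023) = (13315/31023)   [reduce mod 31023]
reciprocity: (13315/31023) = -1·(31023/13315) since 13315 mod 4 = 3, 31023 mod 4 = 3; sign now +1
(31023/13315) = (4393/13315)   [reduce mod 13315]
reciprocity: (4393/13315) = +1·(13315/4393) since 4393 mod 4 = 1, 13315 mod 4 = 3; sign now +1
(13315/4393) = (136/4393)   [reduce mod 4393]
136 = 2^3·17; (2/4393) = +1 since 4393 mod 8 = 1, so (136/4393) = (+1)^3·(17/4393); sign now +1
reciprocity: (17/4393) = +1·(4393/17) since 17 mod 4 = 1, 4393 mod 4 = 1; sign now +1
(4393/17) = (7/17)   [reduce mod 17]
reciprocity: (7/17) = +1·(17/7) since 7 mod 4 = 3, 17 mod 4 = 1; sign now +1
(17/7) = (3/7)   [reduce mod 7]
reciprocity: (3/7) = -1·(7/3) since 3 mod 4 = 3, 7 mod 4 = 3; sign now -1
(7/3) = (1/3)   [reduce mod 3]
(1/3) = 1; final value = sign = -1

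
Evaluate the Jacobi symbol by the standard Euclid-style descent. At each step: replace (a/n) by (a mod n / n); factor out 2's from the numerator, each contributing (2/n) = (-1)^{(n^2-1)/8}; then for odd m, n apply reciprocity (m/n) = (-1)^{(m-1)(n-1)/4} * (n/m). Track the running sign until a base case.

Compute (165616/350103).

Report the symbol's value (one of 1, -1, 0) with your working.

1

factor out 2^4: 165616 = 2^4·10351; with 350103 mod 8 = 7, (2/350103) = +1; sign now +1; continue with (10351/350103)
flip (10351/350103) -> (350103/10351): both odd, 10351 mod 4 = 3, 350103 mod 4 = 3, so the flip contributes -1; sign now -1
(350103/10351): 350103 mod 10351 = 8520, so (350103/10351) = (8520/10351)
factor out 2^3: 8520 = 2^3·1065; with 10351 mod 8 = 7, (2/10351) = +1; sign now -1; continue with (1065/10351)
flip (1065/10351) -> (10351/1065): both odd, 1065 mod 4 = 1, 10351 mod 4 = 3, so the flip contributes +1; sign now -1
(10351/1065): 10351 mod 1065 = 766, so (10351/1065) = (766/1065)
factor out 2^1: 766 = 2^1·383; with 1065 mod 8 = 1, (2/1065) = +1; sign now -1; continue with (383/1065)
flip (383/1065) -> (1065/383): both odd, 383 mod 4 = 3, 1065 mod 4 = 1, so the flip contributes +1; sign now -1
(1065/383): 1065 mod 383 = 299, so (1065/383) = (299/383)
flip (299/383) -> (383/299): both odd, 299 mod 4 = 3, 383 mod 4 = 3, so the flip contributes -1; sign now +1
(383/299): 383 mod 299 = 84, so (383/299) = (84/299)
factor out 2^2: 84 = 2^2·21; with 299 mod 8 = 3, (2/299) = -1; sign now +1; continue with (21/299)
flip (21/299) -> (299/21): both odd, 21 mod 4 = 1, 299 mod 4 = 3, so the flip contributes +1; sign now +1
(299/21): 299 mod 21 = 5, so (299/21) = (5/21)
flip (5/21) -> (21/5): both odd, 5 mod 4 = 1, 21 mod 4 = 1, so the flip contributes +1; sign now +1
(21/5): 21 mod 5 = 1, so (21/5) = (1/5)
reached (1/5) = 1, so the symbol is +1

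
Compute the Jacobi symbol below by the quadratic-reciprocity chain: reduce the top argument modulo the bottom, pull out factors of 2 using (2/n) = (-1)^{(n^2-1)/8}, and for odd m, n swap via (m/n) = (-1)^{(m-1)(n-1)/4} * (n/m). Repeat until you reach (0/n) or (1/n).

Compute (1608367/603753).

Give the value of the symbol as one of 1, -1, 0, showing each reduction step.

(1608367/603753) = (400861/603753)   [reduce mod 603753]
reciprocity: (400861/603753) = +1·(603753/400861) since 400861 mod 4 = 1, 603753 mod 4 = 1; sign now +1
(603753/400861) = (202892/400861)   [reduce mod 400861]
202892 = 2^2·50723; (2/400861) = -1 since 400861 mod 8 = 5, so (202892/400861) = (-1)^2·(50723/400861); sign now +1
reciprocity: (50723/400861) = +1·(400861/50723) since 50723 mod 4 = 3, 400861 mod 4 = 1; sign now +1
(400861/50723) = (45800/50723)   [reduce mod 50723]
45800 = 2^3·5725; (2/50723) = -1 since 50723 mod 8 = 3, so (45800/50723) = (-1)^3·(5725/50723); sign now -1
reciprocity: (5725/50723) = +1·(50723/5725) since 5725 mod 4 = 1, 50723 mod 4 = 3; sign now -1
(50723/5725) = (4923/5725)   [reduce mod 5725]
reciprocity: (4923/5725) = +1·(5725/4923) since 4923 mod 4 = 3, 5725 mod 4 = 1; sign now -1
(5725/4923) = (802/4923)   [reduce mod 4923]
802 = 2^1·401; (2/4923) = -1 since 4923 mod 8 = 3, so (802/4923) = (-1)^1·(401/4923); sign now +1
reciprocity: (401/4923) = +1·(4923/401) since 401 mod 4 = 1, 4923 mod 4 = 3; sign now +1
(4923/401) = (111/401)   [reduce mod 401]
reciprocity: (111/401) = +1·(401/111) since 111 mod 4 = 3, 401 mod 4 = 1; sign now +1
(401/111) = (68/111)   [reduce mod 111]
68 = 2^2·17; (2/111) = +1 since 111 mod 8 = 7, so (68/111) = (+1)^2·(17/111); sign now +1
reciprocity: (17/111) = +1·(111/17) since 17 mod 4 = 1, 111 mod 4 = 3; sign now +1
(111/17) = (9/17)   [reduce mod 17]
reciprocity: (9/17) = +1·(17/9) since 9 mod 4 = 1, 17 mod 4 = 1; sign now +1
(17/9) = (8/9)   [reduce mod 9]
8 = 2^3·1; (2/9) = +1 since 9 mod 8 = 1, so (8/9) = (+1)^3·(1/9); sign now +1
(1/9) = 1; final value = sign = +1

1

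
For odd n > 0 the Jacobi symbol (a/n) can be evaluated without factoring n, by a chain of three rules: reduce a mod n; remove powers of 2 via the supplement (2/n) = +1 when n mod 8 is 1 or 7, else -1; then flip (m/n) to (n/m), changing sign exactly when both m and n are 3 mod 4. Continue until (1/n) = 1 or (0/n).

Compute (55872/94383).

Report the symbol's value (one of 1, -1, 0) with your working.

0

factor out 2^6: 55872 = 2^6·873; with 94383 mod 8 = 7, (2/94383) = +1; sign now +1; continue with (873/94383)
flip (873/94383) -> (94383/873): both odd, 873 mod 4 = 1, 94383 mod 4 = 3, so the flip contributes +1; sign now +1
(94383/873): 94383 mod 873 = 99, so (94383/873) = (99/873)
flip (99/873) -> (873/99): both odd, 99 mod 4 = 3, 873 mod 4 = 1, so the flip contributes +1; sign now +1
(873/99): 873 mod 99 = 81, so (873/99) = (81/99)
flip (81/99) -> (99/81): both odd, 81 mod 4 = 1, 99 mod 4 = 3, so the flip contributes +1; sign now +1
(99/81): 99 mod 81 = 18, so (99/81) = (18/81)
factor out 2^1: 18 = 2^1·9; with 81 mod 8 = 1, (2/81) = +1; sign now +1; continue with (9/81)
flip (9/81) -> (81/9): both odd, 9 mod 4 = 1, 81 mod 4 = 1, so the flip contributes +1; sign now +1
(81/9): 81 mod 9 = 0, so (81/9) = (0/9)
reached (0/9); gcd(a, n) > 1, so (0/9) = 0 and the symbol is 0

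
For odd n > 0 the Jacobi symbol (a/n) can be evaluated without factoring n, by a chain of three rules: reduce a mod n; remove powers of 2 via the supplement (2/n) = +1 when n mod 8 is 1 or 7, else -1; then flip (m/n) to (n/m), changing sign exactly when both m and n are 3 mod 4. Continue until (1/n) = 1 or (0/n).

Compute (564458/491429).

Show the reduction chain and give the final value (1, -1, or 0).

(564458/491429): 564458 mod 491429 = 73029, so (564458/491429) = (73029/491429)
flip (73029/491429) -> (491429/73029): both odd, 73029 mod 4 = 1, 491429 mod 4 = 1, so the flip contributes +1; sign now +1
(491429/73029): 491429 mod 73029 = 53255, so (491429/73029) = (53255/73029)
flip (53255/73029) -> (73029/53255): both odd, 53255 mod 4 = 3, 73029 mod 4 = 1, so the flip contributes +1; sign now +1
(73029/53255): 73029 mod 53255 = 19774, so (73029/53255) = (19774/53255)
factor out 2^1: 19774 = 2^1·9887; with 53255 mod 8 = 7, (2/53255) = +1; sign now +1; continue with (9887/53255)
flip (9887/53255) -> (53255/9887): both odd, 9887 mod 4 = 3, 53255 mod 4 = 3, so the flip contributes -1; sign now -1
(53255/9887): 53255 mod 9887 = 3820, so (53255/9887) = (3820/9887)
factor out 2^2: 3820 = 2^2·955; with 9887 mod 8 = 7, (2/9887) = +1; sign now -1; continue with (955/9887)
flip (955/9887) -> (9887/955): both odd, 955 mod 4 = 3, 9887 mod 4 = 3, so the flip contributes -1; sign now +1
(9887/955): 9887 mod 955 = 337, so (9887/955) = (337/955)
flip (337/955) -> (955/337): both odd, 337 mod 4 = 1, 955 mod 4 = 3, so the flip contributes +1; sign now +1
(955/337): 955 mod 337 = 281, so (955/337) = (281/337)
flip (281/337) -> (337/281): both odd, 281 mod 4 = 1, 337 mod 4 = 1, so the flip contributes +1; sign now +1
(337/281): 337 mod 281 = 56, so (337/281) = (56/281)
factor out 2^3: 56 = 2^3·7; with 281 mod 8 = 1, (2/281) = +1; sign now +1; continue with (7/281)
flip (7/281) -> (281/7): both odd, 7 mod 4 = 3, 281 mod 4 = 1, so the flip contributes +1; sign now +1
(281/7): 281 mod 7 = 1, so (281/7) = (1/7)
reached (1/7) = 1, so the symbol is +1

1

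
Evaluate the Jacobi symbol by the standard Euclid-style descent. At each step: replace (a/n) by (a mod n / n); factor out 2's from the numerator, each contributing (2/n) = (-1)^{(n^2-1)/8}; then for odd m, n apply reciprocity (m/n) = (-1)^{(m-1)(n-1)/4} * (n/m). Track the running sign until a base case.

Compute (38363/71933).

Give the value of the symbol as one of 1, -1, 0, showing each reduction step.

flip (38363/71933) -> (71933/38363): both odd, 38363 mod 4 = 3, 71933 mod 4 = 1, so the flip contributes +1; sign now +1
(71933/38363): 71933 mod 38363 = 33570, so (71933/38363) = (33570/38363)
factor out 2^1: 33570 = 2^1·16785; with 38363 mod 8 = 3, (2/38363) = -1; sign now -1; continue with (16785/38363)
flip (16785/38363) -> (38363/16785): both odd, 16785 mod 4 = 1, 38363 mod 4 = 3, so the flip contributes +1; sign now -1
(38363/16785): 38363 mod 16785 = 4793, so (38363/16785) = (4793/16785)
flip (4793/16785) -> (16785/4793): both odd, 4793 mod 4 = 1, 16785 mod 4 = 1, so the flip contributes +1; sign now -1
(16785/4793): 16785 mod 4793 = 2406, so (16785/4793) = (2406/4793)
factor out 2^1: 2406 = 2^1·1203; with 4793 mod 8 = 1, (2/4793) = +1; sign now -1; continue with (1203/4793)
flip (1203/4793) -> (4793/1203): both odd, 1203 mod 4 = 3, 4793 mod 4 = 1, so the flip contributes +1; sign now -1
(4793/1203): 4793 mod 1203 = 1184, so (4793/1203) = (1184/1203)
factor out 2^5: 1184 = 2^5·37; with 1203 mod 8 = 3, (2/1203) = -1; sign now +1; continue with (37/1203)
flip (37/1203) -> (1203/37): both odd, 37 mod 4 = 1, 1203 mod 4 = 3, so the flip contributes +1; sign now +1
(1203/37): 1203 mod 37 = 19, so (1203/37) = (19/37)
flip (19/37) -> (37/19): both odd, 19 mod 4 = 3, 37 mod 4 = 1, so the flip contributes +1; sign now +1
(37/19): 37 mod 19 = 18, so (37/19) = (18/19)
factor out 2^1: 18 = 2^1·9; with 19 mod 8 = 3, (2/19) = -1; sign now -1; continue with (9/19)
flip (9/19) -> (19/9): both odd, 9 mod 4 = 1, 19 mod 4 = 3, so the flip contributes +1; sign now -1
(19/9): 19 mod 9 = 1, so (19/9) = (1/9)
reached (1/9) = 1, so the symbol is -1

-1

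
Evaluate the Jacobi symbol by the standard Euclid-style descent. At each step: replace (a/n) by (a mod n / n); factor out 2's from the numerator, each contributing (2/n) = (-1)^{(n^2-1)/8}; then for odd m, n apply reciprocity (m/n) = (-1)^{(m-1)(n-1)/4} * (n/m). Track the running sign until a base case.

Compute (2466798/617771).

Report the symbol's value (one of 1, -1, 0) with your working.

(2466798/617771) = (613485/617771)   [reduce mod 617771]
reciprocity: (613485/617771) = +1·(617771/613485) since 613485 mod 4 = 1, 617771 mod 4 = 3; sign now +1
(617771/613485) = (4286/613485)   [reduce mod 613485]
4286 = 2^1·2143; (2/613485) = -1 since 613485 mod 8 = 5, so (4286/613485) = (-1)^1·(2143/613485); sign now -1
reciprocity: (2143/613485) = +1·(613485/2143) since 2143 mod 4 = 3, 613485 mod 4 = 1; sign now -1
(613485/2143) = (587/2143)   [reduce mod 2143]
reciprocity: (587/2143) = -1·(2143/587) since 587 mod 4 = 3, 2143 mod 4 = 3; sign now +1
(2143/587) = (382/587)   [reduce mod 587]
382 = 2^1·191; (2/587) = -1 since 587 mod 8 = 3, so (382/587) = (-1)^1·(191/587); sign now -1
reciprocity: (191/587) = -1·(587/191) since 191 mod 4 = 3, 587 mod 4 = 3; sign now +1
(587/191) = (14/191)   [reduce mod 191]
14 = 2^1·7; (2/191) = +1 since 191 mod 8 = 7, so (14/191) = (+1)^1·(7/191); sign now +1
reciprocity: (7/191) = -1·(191/7) since 7 mod 4 = 3, 191 mod 4 = 3; sign now -1
(191/7) = (2/7)   [reduce mod 7]
2 = 2^1·1; (2/7) = +1 since 7 mod 8 = 7, so (2/7) = (+1)^1·(1/7); sign now -1
(1/7) = 1; final value = sign = -1

-1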